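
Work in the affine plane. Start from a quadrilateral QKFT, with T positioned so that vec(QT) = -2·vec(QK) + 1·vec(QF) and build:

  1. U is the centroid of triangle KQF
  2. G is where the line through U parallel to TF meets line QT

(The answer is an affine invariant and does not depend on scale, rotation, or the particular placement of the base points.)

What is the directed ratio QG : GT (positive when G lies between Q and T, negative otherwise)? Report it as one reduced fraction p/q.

QG:GT = 1/2

Choose coordinates Q = (0, 0), K = (1, 0), F = (0, 1), T = (-2, 1).
1. U is the centroid of triangle KQF ⇒ U = (1/3, 1/3)
2. G is where the line through U parallel to TF meets line QT ⇒ G = (-2/3, 1/3)
G = Q + t·(T−Q) with t = 1/3, so QG:GT = t:(1−t) = 1/3:2/3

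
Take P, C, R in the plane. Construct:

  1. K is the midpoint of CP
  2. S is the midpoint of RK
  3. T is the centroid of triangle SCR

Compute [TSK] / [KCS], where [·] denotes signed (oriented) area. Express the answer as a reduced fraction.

[TSK]:[KCS] = 1/3

Choose coordinates P = (0, 0), C = (1, 0), R = (0, 1).
1. K is the midpoint of CP ⇒ K = (1/2, 0)
2. S is the midpoint of RK ⇒ S = (1/4, 1/2)
3. T is the centroid of triangle SCR ⇒ T = (5/12, 1/2)
2·[TSK] = 1/12, 2·[KCS] = 1/4
[TSK]:[KCS] = 1/12:1/4 = 1/3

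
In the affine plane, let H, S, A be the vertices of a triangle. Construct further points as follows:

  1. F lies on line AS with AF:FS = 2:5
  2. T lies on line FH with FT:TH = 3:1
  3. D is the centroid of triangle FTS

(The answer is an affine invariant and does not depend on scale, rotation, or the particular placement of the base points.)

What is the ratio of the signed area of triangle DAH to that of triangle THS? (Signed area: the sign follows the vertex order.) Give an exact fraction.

[DAH]:[THS] = 38/15

Work in coordinates with H = (0, 0), S = (1, 0), A = (0, 1).
1. F lies on line AS with AF:FS = 2:5 ⇒ F = (2/7, 5/7)
2. T lies on line FH with FT:TH = 3:1 ⇒ T = (1/14, 5/28)
3. D is the centroid of triangle FTS ⇒ D = (19/42, 25/84)
2·[DAH] = 19/42, 2·[THS] = 5/28
[DAH]:[THS] = 19/42:5/28 = 38/15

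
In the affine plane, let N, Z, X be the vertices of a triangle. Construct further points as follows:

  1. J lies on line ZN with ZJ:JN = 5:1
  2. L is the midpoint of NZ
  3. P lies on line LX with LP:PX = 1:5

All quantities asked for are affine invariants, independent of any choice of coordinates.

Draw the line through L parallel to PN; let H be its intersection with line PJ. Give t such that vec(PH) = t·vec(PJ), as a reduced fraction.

Choose coordinates N = (0, 0), Z = (1, 0), X = (0, 1).
1. J lies on line ZN with ZJ:JN = 5:1 ⇒ J = (1/6, 0)
2. L is the midpoint of NZ ⇒ L = (1/2, 0)
3. P lies on line LX with LP:PX = 1:5 ⇒ P = (5/12, 1/6)
through L parallel to PN: direction (-5/12, -1/6); meets PJ at H = (-1/3, -1/3)
H = P + t·(J−P) with t = 3

t = 3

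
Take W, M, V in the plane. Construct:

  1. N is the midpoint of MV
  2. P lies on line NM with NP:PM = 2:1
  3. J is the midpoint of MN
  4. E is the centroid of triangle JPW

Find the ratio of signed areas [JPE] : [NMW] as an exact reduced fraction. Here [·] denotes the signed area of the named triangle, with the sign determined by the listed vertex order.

Set W = (0, 0), M = (1, 0), V = (0, 1); any affine frame gives the same invariant.
1. N is the midpoint of MV ⇒ N = (1/2, 1/2)
2. P lies on line NM with NP:PM = 2:1 ⇒ P = (5/6, 1/6)
3. J is the midpoint of MN ⇒ J = (3/4, 1/4)
4. E is the centroid of triangle JPW ⇒ E = (19/36, 5/36)
2·[JPE] = -1/36, 2·[NMW] = -1/2
[JPE]:[NMW] = -1/36:-1/2 = 1/18

[JPE]:[NMW] = 1/18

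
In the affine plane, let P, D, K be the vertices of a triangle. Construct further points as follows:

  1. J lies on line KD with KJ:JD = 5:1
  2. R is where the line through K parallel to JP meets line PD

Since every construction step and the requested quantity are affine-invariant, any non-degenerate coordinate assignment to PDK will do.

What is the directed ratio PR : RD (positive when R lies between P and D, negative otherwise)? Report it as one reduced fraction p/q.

Set P = (0, 0), D = (1, 0), K = (0, 1); any affine frame gives the same invariant.
1. J lies on line KD with KJ:JD = 5:1 ⇒ J = (5/6, 1/6)
2. R is where the line through K parallel to JP meets line PD ⇒ R = (-5, 0)
R = P + t·(D−P) with t = -5, so PR:RD = t:(1−t) = -5:6

PR:RD = -5/6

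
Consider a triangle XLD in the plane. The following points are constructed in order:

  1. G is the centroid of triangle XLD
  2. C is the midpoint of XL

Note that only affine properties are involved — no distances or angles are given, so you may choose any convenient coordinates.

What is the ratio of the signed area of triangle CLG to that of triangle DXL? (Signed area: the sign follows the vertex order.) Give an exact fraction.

[CLG]:[DXL] = 1/6

Set X = (0, 0), L = (1, 0), D = (0, 1); any affine frame gives the same invariant.
1. G is the centroid of triangle XLD ⇒ G = (1/3, 1/3)
2. C is the midpoint of XL ⇒ C = (1/2, 0)
2·[CLG] = 1/6, 2·[DXL] = 1
[CLG]:[DXL] = 1/6:1 = 1/6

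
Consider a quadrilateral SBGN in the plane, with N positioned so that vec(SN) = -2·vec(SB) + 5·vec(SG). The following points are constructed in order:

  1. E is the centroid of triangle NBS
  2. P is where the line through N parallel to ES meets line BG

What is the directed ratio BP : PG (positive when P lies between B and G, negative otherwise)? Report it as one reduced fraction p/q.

BP:PG = -5/3

Choose coordinates S = (0, 0), B = (1, 0), G = (0, 1), N = (-2, 5).
1. E is the centroid of triangle NBS ⇒ E = (-1/3, 5/3)
2. P is where the line through N parallel to ES meets line BG ⇒ P = (-3/2, 5/2)
P = B + t·(G−B) with t = 5/2, so BP:PG = t:(1−t) = 5/2:-3/2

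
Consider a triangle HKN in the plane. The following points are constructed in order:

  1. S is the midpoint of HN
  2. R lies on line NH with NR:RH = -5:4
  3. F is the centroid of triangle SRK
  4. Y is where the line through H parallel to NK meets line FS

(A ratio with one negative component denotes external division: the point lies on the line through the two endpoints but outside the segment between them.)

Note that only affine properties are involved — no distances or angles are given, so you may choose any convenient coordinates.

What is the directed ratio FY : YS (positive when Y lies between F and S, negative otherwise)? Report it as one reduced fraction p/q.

FY:YS = 5/3

Work in coordinates with H = (0, 0), K = (1, 0), N = (0, 1).
1. S is the midpoint of HN ⇒ S = (0, 1/2)
2. R lies on line NH with NR:RH = -5:4 ⇒ R = (0, -4)
3. F is the centroid of triangle SRK ⇒ F = (1/3, -7/6)
4. Y is where the line through H parallel to NK meets line FS ⇒ Y = (1/8, -1/8)
Y = F + t·(S−F) with t = 5/8, so FY:YS = t:(1−t) = 5/8:3/8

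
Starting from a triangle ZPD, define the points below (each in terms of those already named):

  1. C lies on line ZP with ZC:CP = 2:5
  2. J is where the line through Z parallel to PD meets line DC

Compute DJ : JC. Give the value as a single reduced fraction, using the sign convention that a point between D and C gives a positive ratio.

DJ:JC = -7/2

Choose coordinates Z = (0, 0), P = (1, 0), D = (0, 1).
1. C lies on line ZP with ZC:CP = 2:5 ⇒ C = (2/7, 0)
2. J is where the line through Z parallel to PD meets line DC ⇒ J = (2/5, -2/5)
J = D + t·(C−D) with t = 7/5, so DJ:JC = t:(1−t) = 7/5:-2/5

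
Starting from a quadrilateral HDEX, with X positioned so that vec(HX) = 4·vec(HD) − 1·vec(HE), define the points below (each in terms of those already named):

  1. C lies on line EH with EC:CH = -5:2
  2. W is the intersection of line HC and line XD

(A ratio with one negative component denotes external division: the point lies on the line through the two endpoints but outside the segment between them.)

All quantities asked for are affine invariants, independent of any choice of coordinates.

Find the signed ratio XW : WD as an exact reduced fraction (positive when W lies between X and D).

XW:WD = -4

Set H = (0, 0), D = (1, 0), E = (0, 1), X = (4, -1); any affine frame gives the same invariant.
1. C lies on line EH with EC:CH = -5:2 ⇒ C = (0, -2/3)
2. W is the intersection of line HC and line XD ⇒ W = (0, 1/3)
W = X + t·(D−X) with t = 4/3, so XW:WD = t:(1−t) = 4/3:-1/3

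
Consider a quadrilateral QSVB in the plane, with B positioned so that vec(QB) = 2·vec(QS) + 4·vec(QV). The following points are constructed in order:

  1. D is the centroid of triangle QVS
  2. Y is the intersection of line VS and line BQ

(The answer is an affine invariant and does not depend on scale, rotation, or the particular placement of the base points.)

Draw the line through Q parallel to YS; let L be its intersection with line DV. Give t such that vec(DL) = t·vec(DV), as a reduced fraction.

t = -2

Assign Q = (0, 0), S = (1, 0), V = (0, 1), B = (2, 4) — the answer is frame-independent, so this choice is without loss of generality.
1. D is the centroid of triangle QVS ⇒ D = (1/3, 1/3)
2. Y is the intersection of line VS and line BQ ⇒ Y = (1/3, 2/3)
through Q parallel to YS: direction (2/3, -2/3); meets DV at L = (1, -1)
L = D + t·(V−D) with t = -2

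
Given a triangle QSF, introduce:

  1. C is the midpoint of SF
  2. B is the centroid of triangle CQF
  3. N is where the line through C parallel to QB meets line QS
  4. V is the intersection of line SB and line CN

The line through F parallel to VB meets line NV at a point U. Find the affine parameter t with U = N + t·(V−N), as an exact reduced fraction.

Choose coordinates Q = (0, 0), S = (1, 0), F = (0, 1).
1. C is the midpoint of SF ⇒ C = (1/2, 1/2)
2. B is the centroid of triangle CQF ⇒ B = (1/6, 1/2)
3. N is where the line through C parallel to QB meets line QS ⇒ N = (1/3, 0)
4. V is the intersection of line SB and line CN ⇒ V = (4/9, 1/3)
through F parallel to VB: direction (-5/18, 1/6); meets NV at U = (5/9, 2/3)
U = N + t·(V−N) with t = 2

t = 2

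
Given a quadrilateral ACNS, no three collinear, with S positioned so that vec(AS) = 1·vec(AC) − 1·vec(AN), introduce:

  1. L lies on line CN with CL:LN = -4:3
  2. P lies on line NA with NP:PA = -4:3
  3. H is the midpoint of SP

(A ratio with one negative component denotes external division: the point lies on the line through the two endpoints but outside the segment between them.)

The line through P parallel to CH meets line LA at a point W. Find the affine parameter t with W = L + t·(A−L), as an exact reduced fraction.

t = 19/16

Choose coordinates A = (0, 0), C = (1, 0), N = (0, 1), S = (1, -1).
1. L lies on line CN with CL:LN = -4:3 ⇒ L = (-3, 4)
2. P lies on line NA with NP:PA = -4:3 ⇒ P = (0, -3)
3. H is the midpoint of SP ⇒ H = (1/2, -2)
through P parallel to CH: direction (-1/2, -2); meets LA at W = (9/16, -3/4)
W = L + t·(A−L) with t = 19/16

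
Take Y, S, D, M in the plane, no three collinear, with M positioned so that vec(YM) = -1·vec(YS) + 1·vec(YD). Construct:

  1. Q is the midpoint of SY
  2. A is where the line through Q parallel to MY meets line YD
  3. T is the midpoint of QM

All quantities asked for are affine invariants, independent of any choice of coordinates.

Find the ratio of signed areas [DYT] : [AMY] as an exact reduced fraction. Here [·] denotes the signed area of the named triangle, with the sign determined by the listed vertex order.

Work in coordinates with Y = (0, 0), S = (1, 0), D = (0, 1), M = (-1, 1).
1. Q is the midpoint of SY ⇒ Q = (1/2, 0)
2. A is where the line through Q parallel to MY meets line YD ⇒ A = (0, 1/2)
3. T is the midpoint of QM ⇒ T = (-1/4, 1/2)
2·[DYT] = -1/4, 2·[AMY] = 1/2
[DYT]:[AMY] = -1/4:1/2 = -1/2

[DYT]:[AMY] = -1/2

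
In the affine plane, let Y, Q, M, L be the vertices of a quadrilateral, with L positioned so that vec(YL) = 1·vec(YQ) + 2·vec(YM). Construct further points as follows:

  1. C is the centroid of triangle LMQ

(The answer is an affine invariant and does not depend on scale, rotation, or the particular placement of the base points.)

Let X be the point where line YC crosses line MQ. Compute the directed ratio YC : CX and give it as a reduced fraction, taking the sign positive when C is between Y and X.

Set Y = (0, 0), Q = (1, 0), M = (0, 1), L = (1, 2); any affine frame gives the same invariant.
1. C is the centroid of triangle LMQ ⇒ C = (2/3, 1)
line YC meets MQ at X = (2/5, 3/5)
C = Y + t·(X−Y) with t = 5/3, so YC:CX = 5/3:-2/3

YC:CX = -5/2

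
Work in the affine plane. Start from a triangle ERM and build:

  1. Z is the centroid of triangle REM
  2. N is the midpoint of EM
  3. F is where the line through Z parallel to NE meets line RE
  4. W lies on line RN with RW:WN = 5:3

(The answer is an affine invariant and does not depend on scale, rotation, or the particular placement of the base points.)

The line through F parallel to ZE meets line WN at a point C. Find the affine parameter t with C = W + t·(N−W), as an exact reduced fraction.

Choose coordinates E = (0, 0), R = (1, 0), M = (0, 1).
1. Z is the centroid of triangle REM ⇒ Z = (1/3, 1/3)
2. N is the midpoint of EM ⇒ N = (0, 1/2)
3. F is where the line through Z parallel to NE meets line RE ⇒ F = (1/3, 0)
4. W lies on line RN with RW:WN = 5:3 ⇒ W = (3/8, 5/16)
through F parallel to ZE: direction (-1/3, -1/3); meets WN at C = (5/9, 2/9)
C = W + t·(N−W) with t = -13/27

t = -13/27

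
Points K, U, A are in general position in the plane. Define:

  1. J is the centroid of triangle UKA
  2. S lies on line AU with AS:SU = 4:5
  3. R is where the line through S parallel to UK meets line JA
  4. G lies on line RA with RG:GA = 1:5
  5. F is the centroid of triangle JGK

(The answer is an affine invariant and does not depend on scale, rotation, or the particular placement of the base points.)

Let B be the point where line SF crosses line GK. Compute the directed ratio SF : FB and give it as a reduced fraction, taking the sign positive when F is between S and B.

Choose coordinates K = (0, 0), U = (1, 0), A = (0, 1).
1. J is the centroid of triangle UKA ⇒ J = (1/3, 1/3)
2. S lies on line AU with AS:SU = 4:5 ⇒ S = (4/9, 5/9)
3. R is where the line through S parallel to UK meets line JA ⇒ R = (2/9, 5/9)
4. G lies on line RA with RG:GA = 1:5 ⇒ G = (5/27, 17/27)
5. F is the centroid of triangle JGK ⇒ F = (14/81, 26/81)
line SF meets GK at B = (170/2511, 578/2511)
F = S + t·(B−S) with t = 31/43, so SF:FB = 31/43:12/43

SF:FB = 31/12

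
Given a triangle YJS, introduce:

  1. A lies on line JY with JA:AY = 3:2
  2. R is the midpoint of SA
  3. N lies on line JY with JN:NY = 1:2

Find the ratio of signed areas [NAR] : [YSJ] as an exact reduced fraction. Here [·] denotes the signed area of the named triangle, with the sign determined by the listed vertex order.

Work in coordinates with Y = (0, 0), J = (1, 0), S = (0, 1).
1. A lies on line JY with JA:AY = 3:2 ⇒ A = (2/5, 0)
2. R is the midpoint of SA ⇒ R = (1/5, 1/2)
3. N lies on line JY with JN:NY = 1:2 ⇒ N = (2/3, 0)
2·[NAR] = -2/15, 2·[YSJ] = -1
[NAR]:[YSJ] = -2/15:-1 = 2/15

[NAR]:[YSJ] = 2/15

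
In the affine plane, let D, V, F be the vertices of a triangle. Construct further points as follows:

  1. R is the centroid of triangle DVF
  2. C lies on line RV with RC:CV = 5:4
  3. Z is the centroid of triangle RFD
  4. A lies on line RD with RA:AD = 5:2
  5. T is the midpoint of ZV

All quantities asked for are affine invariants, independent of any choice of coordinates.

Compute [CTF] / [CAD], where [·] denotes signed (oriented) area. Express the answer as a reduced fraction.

[CTF]:[CAD] = -7/5

Work in coordinates with D = (0, 0), V = (1, 0), F = (0, 1).
1. R is the centroid of triangle DVF ⇒ R = (1/3, 1/3)
2. C lies on line RV with RC:CV = 5:4 ⇒ C = (19/27, 4/27)
3. Z is the centroid of triangle RFD ⇒ Z = (1/9, 4/9)
4. A lies on line RD with RA:AD = 5:2 ⇒ A = (2/21, 2/21)
5. T is the midpoint of ZV ⇒ T = (5/9, 2/9)
2·[CTF] = -2/27, 2·[CAD] = 10/189
[CTF]:[CAD] = -2/27:10/189 = -7/5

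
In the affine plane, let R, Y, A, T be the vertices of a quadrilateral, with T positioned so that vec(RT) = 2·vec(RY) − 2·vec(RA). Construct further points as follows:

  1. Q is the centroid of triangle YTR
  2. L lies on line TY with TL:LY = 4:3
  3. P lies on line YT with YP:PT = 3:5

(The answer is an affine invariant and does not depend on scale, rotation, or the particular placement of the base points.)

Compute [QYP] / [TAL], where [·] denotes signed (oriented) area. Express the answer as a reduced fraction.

[QYP]:[TAL] = 7/16

Assign R = (0, 0), Y = (1, 0), A = (0, 1), T = (2, -2) — the answer is frame-independent, so this choice is without loss of generality.
1. Q is the centroid of triangle YTR ⇒ Q = (1, -2/3)
2. L lies on line TY with TL:LY = 4:3 ⇒ L = (10/7, -6/7)
3. P lies on line YT with YP:PT = 3:5 ⇒ P = (11/8, -3/4)
2·[QYP] = -1/4, 2·[TAL] = -4/7
[QYP]:[TAL] = -1/4:-4/7 = 7/16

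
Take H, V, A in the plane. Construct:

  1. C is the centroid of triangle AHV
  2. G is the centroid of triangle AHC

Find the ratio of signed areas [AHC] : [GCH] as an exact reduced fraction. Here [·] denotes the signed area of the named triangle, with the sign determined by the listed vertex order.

[AHC]:[GCH] = -3

Work in coordinates with H = (0, 0), V = (1, 0), A = (0, 1).
1. C is the centroid of triangle AHV ⇒ C = (1/3, 1/3)
2. G is the centroid of triangle AHC ⇒ G = (1/9, 4/9)
2·[AHC] = 1/3, 2·[GCH] = -1/9
[AHC]:[GCH] = 1/3:-1/9 = -3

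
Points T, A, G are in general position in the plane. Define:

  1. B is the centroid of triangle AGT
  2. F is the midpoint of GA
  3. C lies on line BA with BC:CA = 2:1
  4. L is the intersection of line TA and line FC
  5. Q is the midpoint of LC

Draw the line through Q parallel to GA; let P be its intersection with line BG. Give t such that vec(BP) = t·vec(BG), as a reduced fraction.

Set T = (0, 0), A = (1, 0), G = (0, 1); any affine frame gives the same invariant.
1. B is the centroid of triangle AGT ⇒ B = (1/3, 1/3)
2. F is the midpoint of GA ⇒ F = (1/2, 1/2)
3. C lies on line BA with BC:CA = 2:1 ⇒ C = (7/9, 1/9)
4. L is the intersection of line TA and line FC ⇒ L = (6/7, 0)
5. Q is the midpoint of LC ⇒ Q = (103/126, 1/18)
through Q parallel to GA: direction (1, -1); meets BG at P = (8/63, 47/63)
P = B + t·(G−B) with t = 13/21

t = 13/21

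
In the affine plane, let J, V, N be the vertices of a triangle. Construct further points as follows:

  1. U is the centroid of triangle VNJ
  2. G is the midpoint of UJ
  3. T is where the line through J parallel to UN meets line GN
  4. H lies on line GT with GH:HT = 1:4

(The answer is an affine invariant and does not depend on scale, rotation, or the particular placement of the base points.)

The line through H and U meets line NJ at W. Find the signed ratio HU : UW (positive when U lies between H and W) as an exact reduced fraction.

HU:UW = -2/5

Work in coordinates with J = (0, 0), V = (1, 0), N = (0, 1).
1. U is the centroid of triangle VNJ ⇒ U = (1/3, 1/3)
2. G is the midpoint of UJ ⇒ G = (1/6, 1/6)
3. T is where the line through J parallel to UN meets line GN ⇒ T = (1/3, -2/3)
4. H lies on line GT with GH:HT = 1:4 ⇒ H = (1/5, 0)
line HU meets NJ at W = (0, -1/2)
U = H + t·(W−H) with t = -2/3, so HU:UW = -2/3:5/3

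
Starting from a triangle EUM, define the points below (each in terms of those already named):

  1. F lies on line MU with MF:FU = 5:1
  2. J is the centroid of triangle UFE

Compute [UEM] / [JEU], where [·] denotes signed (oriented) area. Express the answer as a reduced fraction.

Choose coordinates E = (0, 0), U = (1, 0), M = (0, 1).
1. F lies on line MU with MF:FU = 5:1 ⇒ F = (5/6, 1/6)
2. J is the centroid of triangle UFE ⇒ J = (11/18, 1/18)
2·[UEM] = -1, 2·[JEU] = 1/18
[UEM]:[JEU] = -1:1/18 = -18

[UEM]:[JEU] = -18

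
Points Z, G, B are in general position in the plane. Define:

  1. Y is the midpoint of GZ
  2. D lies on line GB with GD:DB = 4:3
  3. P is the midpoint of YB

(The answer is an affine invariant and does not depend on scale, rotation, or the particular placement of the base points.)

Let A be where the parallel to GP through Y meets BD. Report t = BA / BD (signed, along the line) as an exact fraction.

t = 14/3

Set Z = (0, 0), G = (1, 0), B = (0, 1); any affine frame gives the same invariant.
1. Y is the midpoint of GZ ⇒ Y = (1/2, 0)
2. D lies on line GB with GD:DB = 4:3 ⇒ D = (3/7, 4/7)
3. P is the midpoint of YB ⇒ P = (1/4, 1/2)
through Y parallel to GP: direction (-3/4, 1/2); meets BD at A = (2, -1)
A = B + t·(D−B) with t = 14/3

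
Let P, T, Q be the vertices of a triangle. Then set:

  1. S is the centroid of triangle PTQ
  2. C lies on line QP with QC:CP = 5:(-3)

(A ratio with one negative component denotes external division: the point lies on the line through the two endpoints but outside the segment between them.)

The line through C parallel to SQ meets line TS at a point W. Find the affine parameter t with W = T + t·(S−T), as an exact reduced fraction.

Choose coordinates P = (0, 0), T = (1, 0), Q = (0, 1).
1. S is the centroid of triangle PTQ ⇒ S = (1/3, 1/3)
2. C lies on line QP with QC:CP = 5:(-3) ⇒ C = (0, -3/2)
through C parallel to SQ: direction (-1/3, 2/3); meets TS at W = (-4/3, 7/6)
W = T + t·(S−T) with t = 7/2

t = 7/2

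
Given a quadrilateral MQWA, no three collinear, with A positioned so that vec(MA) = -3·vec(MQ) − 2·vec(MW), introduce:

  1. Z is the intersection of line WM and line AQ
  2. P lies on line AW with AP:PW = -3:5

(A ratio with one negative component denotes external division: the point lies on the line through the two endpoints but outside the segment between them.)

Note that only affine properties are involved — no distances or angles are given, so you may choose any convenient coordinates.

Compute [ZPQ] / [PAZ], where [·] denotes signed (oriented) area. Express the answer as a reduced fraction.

Choose coordinates M = (0, 0), Q = (1, 0), W = (0, 1), A = (-3, -2).
1. Z is the intersection of line WM and line AQ ⇒ Z = (0, -1/2)
2. P lies on line AW with AP:PW = -3:5 ⇒ P = (-15/2, -13/2)
2·[ZPQ] = 9/4, 2·[PAZ] = -27/4
[ZPQ]:[PAZ] = 9/4:-27/4 = -1/3

[ZPQ]:[PAZ] = -1/3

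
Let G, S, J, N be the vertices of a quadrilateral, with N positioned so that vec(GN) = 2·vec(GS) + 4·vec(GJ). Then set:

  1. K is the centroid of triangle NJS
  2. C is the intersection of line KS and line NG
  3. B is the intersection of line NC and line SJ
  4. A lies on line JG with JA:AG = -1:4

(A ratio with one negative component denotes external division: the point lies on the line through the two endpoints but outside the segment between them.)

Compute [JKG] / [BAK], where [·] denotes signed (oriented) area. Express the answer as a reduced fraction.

Assign G = (0, 0), S = (1, 0), J = (0, 1), N = (2, 4) — the answer is frame-independent, so this choice is without loss of generality.
1. K is the centroid of triangle NJS ⇒ K = (1, 5/3)
2. C is the intersection of line KS and line NG ⇒ C = (1, 2)
3. B is the intersection of line NC and line SJ ⇒ B = (1/3, 2/3)
4. A lies on line JG with JA:AG = -1:4 ⇒ A = (0, 4/3)
2·[JKG] = -1, 2·[BAK] = -7/9
[JKG]:[BAK] = -1:-7/9 = 9/7

[JKG]:[BAK] = 9/7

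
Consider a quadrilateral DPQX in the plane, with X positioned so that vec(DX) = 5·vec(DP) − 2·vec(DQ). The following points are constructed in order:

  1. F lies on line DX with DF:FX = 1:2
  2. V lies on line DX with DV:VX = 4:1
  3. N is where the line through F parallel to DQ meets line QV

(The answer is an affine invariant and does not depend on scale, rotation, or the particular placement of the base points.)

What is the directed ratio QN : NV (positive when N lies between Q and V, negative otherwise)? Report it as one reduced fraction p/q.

QN:NV = 5/7

Choose coordinates D = (0, 0), P = (1, 0), Q = (0, 1), X = (5, -2).
1. F lies on line DX with DF:FX = 1:2 ⇒ F = (5/3, -2/3)
2. V lies on line DX with DV:VX = 4:1 ⇒ V = (4, -8/5)
3. N is where the line through F parallel to DQ meets line QV ⇒ N = (5/3, -1/12)
N = Q + t·(V−Q) with t = 5/12, so QN:NV = t:(1−t) = 5/12:7/12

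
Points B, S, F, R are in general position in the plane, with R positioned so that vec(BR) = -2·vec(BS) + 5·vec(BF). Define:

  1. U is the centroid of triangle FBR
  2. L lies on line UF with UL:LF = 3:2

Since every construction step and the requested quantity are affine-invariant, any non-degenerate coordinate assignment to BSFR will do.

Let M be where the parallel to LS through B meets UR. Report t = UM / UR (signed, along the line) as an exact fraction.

t = -24/29

Choose coordinates B = (0, 0), S = (1, 0), F = (0, 1), R = (-2, 5).
1. U is the centroid of triangle FBR ⇒ U = (-2/3, 2)
2. L lies on line UF with UL:LF = 3:2 ⇒ L = (-4/15, 7/5)
through B parallel to LS: direction (19/15, -7/5); meets UR at M = (38/87, -14/29)
M = U + t·(R−U) with t = -24/29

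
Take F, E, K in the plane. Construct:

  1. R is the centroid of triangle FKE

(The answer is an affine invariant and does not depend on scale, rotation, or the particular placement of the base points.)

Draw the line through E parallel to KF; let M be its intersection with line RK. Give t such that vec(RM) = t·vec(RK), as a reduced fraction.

Choose coordinates F = (0, 0), E = (1, 0), K = (0, 1).
1. R is the centroid of triangle FKE ⇒ R = (1/3, 1/3)
through E parallel to KF: direction (0, -1); meets RK at M = (1, -1)
M = R + t·(K−R) with t = -2

t = -2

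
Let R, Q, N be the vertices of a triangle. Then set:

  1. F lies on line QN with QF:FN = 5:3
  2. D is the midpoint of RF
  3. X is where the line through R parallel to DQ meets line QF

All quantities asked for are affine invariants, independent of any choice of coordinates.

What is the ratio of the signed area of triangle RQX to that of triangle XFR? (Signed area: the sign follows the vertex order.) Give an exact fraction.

[RQX]:[XFR] = -1/2

Work in coordinates with R = (0, 0), Q = (1, 0), N = (0, 1).
1. F lies on line QN with QF:FN = 5:3 ⇒ F = (3/8, 5/8)
2. D is the midpoint of RF ⇒ D = (3/16, 5/16)
3. X is where the line through R parallel to DQ meets line QF ⇒ X = (13/8, -5/8)
2·[RQX] = -5/8, 2·[XFR] = 5/4
[RQX]:[XFR] = -5/8:5/4 = -1/2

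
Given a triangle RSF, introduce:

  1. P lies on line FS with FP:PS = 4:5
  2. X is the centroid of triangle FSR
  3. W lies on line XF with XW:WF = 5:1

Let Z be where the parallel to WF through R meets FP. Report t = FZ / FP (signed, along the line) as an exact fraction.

t = -9/4

Set R = (0, 0), S = (1, 0), F = (0, 1); any affine frame gives the same invariant.
1. P lies on line FS with FP:PS = 4:5 ⇒ P = (4/9, 5/9)
2. X is the centroid of triangle FSR ⇒ X = (1/3, 1/3)
3. W lies on line XF with XW:WF = 5:1 ⇒ W = (1/18, 8/9)
through R parallel to WF: direction (-1/18, 1/9); meets FP at Z = (-1, 2)
Z = F + t·(P−F) with t = -9/4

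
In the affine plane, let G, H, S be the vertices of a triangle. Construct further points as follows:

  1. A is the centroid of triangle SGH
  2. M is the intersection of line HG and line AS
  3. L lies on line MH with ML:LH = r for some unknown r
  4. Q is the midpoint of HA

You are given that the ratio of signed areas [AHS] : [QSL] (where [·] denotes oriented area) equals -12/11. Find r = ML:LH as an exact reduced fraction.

Choose coordinates G = (0, 0), H = (1, 0), S = (0, 1).
1. A is the centroid of triangle SGH ⇒ A = (1/3, 1/3)
2. M is the intersection of line HG and line AS ⇒ M = (1/2, 0)
3. With ML:LH = r, write λ = r/(r+1) so L = M + λ·(H−M); L is affine-linear in λ
4. Q is the midpoint of HA ⇒ Q = (2/3, 1/6)
Every point depending on L is an affine combination of L and λ-independent points, so each such coordinate is linear in λ; the λ² term in each signed area is a multiple of (H−M)×(H−M) = 0, so 2·[AHS] and 2·[QSL] are each linear in λ. Evaluating at λ=0 and λ=1:
  2·[AHS] = 1/3,   2·[QSL] = -5/12·λ + 1/4
So [AHS]:[QSL] = (1/3) / (-5/12·λ + 1/4). Setting this equal to -12/11:
  1/3 = -12/11·(-5/12·λ + 1/4)  ⇒  λ = 4/3
Then r = λ/(1−λ) = (4/3)/(-1/3) = -4. Check: with r = -4, L = (7/6, 0) and [AHS]:[QSL] = -12/11 as required.

r = -4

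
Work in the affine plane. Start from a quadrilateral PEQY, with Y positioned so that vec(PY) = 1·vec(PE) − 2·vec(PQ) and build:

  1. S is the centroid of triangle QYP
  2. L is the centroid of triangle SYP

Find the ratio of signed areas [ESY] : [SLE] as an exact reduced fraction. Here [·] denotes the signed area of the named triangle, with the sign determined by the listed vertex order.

Set P = (0, 0), E = (1, 0), Q = (0, 1), Y = (1, -2); any affine frame gives the same invariant.
1. S is the centroid of triangle QYP ⇒ S = (1/3, -1/3)
2. L is the centroid of triangle SYP ⇒ L = (4/9, -7/9)
2·[ESY] = 4/3, 2·[SLE] = 1/3
[ESY]:[SLE] = 4/3:1/3 = 4

[ESY]:[SLE] = 4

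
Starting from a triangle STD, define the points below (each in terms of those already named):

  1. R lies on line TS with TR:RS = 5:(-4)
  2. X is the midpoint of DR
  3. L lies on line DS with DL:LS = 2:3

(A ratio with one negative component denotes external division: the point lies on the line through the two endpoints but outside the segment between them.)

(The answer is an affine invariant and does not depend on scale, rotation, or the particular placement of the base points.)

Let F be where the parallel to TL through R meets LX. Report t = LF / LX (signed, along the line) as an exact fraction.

Choose coordinates S = (0, 0), T = (1, 0), D = (0, 1).
1. R lies on line TS with TR:RS = 5:(-4) ⇒ R = (-4, 0)
2. X is the midpoint of DR ⇒ X = (-2, 1/2)
3. L lies on line DS with DL:LS = 2:3 ⇒ L = (0, 3/5)
through R parallel to TL: direction (-1, 3/5); meets LX at F = (-60/13, 24/65)
F = L + t·(X−L) with t = 30/13

t = 30/13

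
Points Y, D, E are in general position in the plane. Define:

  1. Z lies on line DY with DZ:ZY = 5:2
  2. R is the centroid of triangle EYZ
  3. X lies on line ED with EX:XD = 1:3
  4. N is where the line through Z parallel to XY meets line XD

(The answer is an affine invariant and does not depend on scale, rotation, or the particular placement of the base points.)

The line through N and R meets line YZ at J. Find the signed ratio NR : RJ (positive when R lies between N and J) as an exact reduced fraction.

NR:RJ = 17/28

Work in coordinates with Y = (0, 0), D = (1, 0), E = (0, 1).
1. Z lies on line DY with DZ:ZY = 5:2 ⇒ Z = (2/7, 0)
2. R is the centroid of triangle EYZ ⇒ R = (2/21, 1/3)
3. X lies on line ED with EX:XD = 1:3 ⇒ X = (1/4, 3/4)
4. N is where the line through Z parallel to XY meets line XD ⇒ N = (13/28, 15/28)
line NR meets YZ at J = (-61/119, 0)
R = N + t·(J−N) with t = 17/45, so NR:RJ = 17/45:28/45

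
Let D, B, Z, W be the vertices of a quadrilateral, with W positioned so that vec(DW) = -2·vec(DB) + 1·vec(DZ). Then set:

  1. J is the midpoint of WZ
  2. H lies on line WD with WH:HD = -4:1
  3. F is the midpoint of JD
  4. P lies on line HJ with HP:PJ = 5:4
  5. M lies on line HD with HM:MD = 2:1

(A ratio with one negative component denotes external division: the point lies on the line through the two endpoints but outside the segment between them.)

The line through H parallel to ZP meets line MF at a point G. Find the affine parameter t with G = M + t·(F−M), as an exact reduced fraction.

Choose coordinates D = (0, 0), B = (1, 0), Z = (0, 1), W = (-2, 1).
1. J is the midpoint of WZ ⇒ J = (-1, 1)
2. H lies on line WD with WH:HD = -4:1 ⇒ H = (2/3, -1/3)
3. F is the midpoint of JD ⇒ F = (-1/2, 1/2)
4. P lies on line HJ with HP:PJ = 5:4 ⇒ P = (-7/27, 11/27)
5. M lies on line HD with HM:MD = 2:1 ⇒ M = (2/9, -1/9)
through H parallel to ZP: direction (-7/27, -16/27); meets MF at G = (176/285, -127/285)
G = M + t·(F−M) with t = -52/95

t = -52/95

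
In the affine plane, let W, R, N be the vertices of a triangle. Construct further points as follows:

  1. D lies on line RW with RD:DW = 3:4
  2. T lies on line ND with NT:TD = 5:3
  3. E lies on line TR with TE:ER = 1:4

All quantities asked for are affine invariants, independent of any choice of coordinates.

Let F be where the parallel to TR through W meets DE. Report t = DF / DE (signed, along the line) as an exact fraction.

Choose coordinates W = (0, 0), R = (1, 0), N = (0, 1).
1. D lies on line RW with RD:DW = 3:4 ⇒ D = (4/7, 0)
2. T lies on line ND with NT:TD = 5:3 ⇒ T = (5/14, 3/8)
3. E lies on line TR with TE:ER = 1:4 ⇒ E = (17/35, 3/10)
through W parallel to TR: direction (9/14, -3/8); meets DE at F = (24/35, -2/5)
F = D + t·(E−D) with t = -4/3

t = -4/3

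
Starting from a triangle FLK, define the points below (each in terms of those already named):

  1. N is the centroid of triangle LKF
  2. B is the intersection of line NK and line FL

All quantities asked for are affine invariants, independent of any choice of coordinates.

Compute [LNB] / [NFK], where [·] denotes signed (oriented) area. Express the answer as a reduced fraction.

Assign F = (0, 0), L = (1, 0), K = (0, 1) — the answer is frame-independent, so this choice is without loss of generality.
1. N is the centroid of triangle LKF ⇒ N = (1/3, 1/3)
2. B is the intersection of line NK and line FL ⇒ B = (1/2, 0)
2·[LNB] = 1/6, 2·[NFK] = -1/3
[LNB]:[NFK] = 1/6:-1/3 = -1/2

[LNB]:[NFK] = -1/2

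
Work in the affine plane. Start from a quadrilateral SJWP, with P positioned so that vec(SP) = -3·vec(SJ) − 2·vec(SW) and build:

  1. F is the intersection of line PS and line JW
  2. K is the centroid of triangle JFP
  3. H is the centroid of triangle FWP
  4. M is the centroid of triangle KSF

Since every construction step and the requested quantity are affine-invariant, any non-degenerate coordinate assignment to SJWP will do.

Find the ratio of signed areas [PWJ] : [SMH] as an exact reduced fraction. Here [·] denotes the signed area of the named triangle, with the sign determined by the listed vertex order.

[PWJ]:[SMH] = 135

Assign S = (0, 0), J = (1, 0), W = (0, 1), P = (-3, -2) — the answer is frame-independent, so this choice is without loss of generality.
1. F is the intersection of line PS and line JW ⇒ F = (3/5, 2/5)
2. K is the centroid of triangle JFP ⇒ K = (-7/15, -8/15)
3. H is the centroid of triangle FWP ⇒ H = (-4/5, -1/5)
4. M is the centroid of triangle KSF ⇒ M = (2/45, -2/45)
2·[PWJ] = -6, 2·[SMH] = -2/45
[PWJ]:[SMH] = -6:-2/45 = 135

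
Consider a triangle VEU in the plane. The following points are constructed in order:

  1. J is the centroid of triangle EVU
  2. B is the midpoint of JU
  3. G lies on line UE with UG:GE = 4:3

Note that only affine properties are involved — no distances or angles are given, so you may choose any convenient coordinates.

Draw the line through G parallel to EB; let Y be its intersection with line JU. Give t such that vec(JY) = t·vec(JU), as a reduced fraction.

t = 5/7

Set V = (0, 0), E = (1, 0), U = (0, 1); any affine frame gives the same invariant.
1. J is the centroid of triangle EVU ⇒ J = (1/3, 1/3)
2. B is the midpoint of JU ⇒ B = (1/6, 2/3)
3. G lies on line UE with UG:GE = 4:3 ⇒ G = (4/7, 3/7)
through G parallel to EB: direction (-5/6, 2/3); meets JU at Y = (2/21, 17/21)
Y = J + t·(U−J) with t = 5/7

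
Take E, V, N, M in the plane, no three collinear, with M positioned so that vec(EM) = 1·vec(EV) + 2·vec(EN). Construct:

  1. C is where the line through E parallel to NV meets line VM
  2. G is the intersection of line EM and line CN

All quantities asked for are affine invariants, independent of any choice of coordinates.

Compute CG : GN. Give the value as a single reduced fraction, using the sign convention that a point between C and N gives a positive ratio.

CG:GN = 3

Work in coordinates with E = (0, 0), V = (1, 0), N = (0, 1), M = (1, 2).
1. C is where the line through E parallel to NV meets line VM ⇒ C = (1, -1)
2. G is the intersection of line EM and line CN ⇒ G = (1/4, 1/2)
G = C + t·(N−C) with t = 3/4, so CG:GN = t:(1−t) = 3/4:1/4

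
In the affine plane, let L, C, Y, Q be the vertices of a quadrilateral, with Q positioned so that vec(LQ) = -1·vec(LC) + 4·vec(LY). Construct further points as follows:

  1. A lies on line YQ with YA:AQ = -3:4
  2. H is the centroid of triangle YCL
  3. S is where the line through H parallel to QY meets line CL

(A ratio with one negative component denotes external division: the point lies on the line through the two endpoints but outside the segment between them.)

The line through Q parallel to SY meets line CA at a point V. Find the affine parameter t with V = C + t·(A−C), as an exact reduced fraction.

t = 1/7

Choose coordinates L = (0, 0), C = (1, 0), Y = (0, 1), Q = (-1, 4).
1. A lies on line YQ with YA:AQ = -3:4 ⇒ A = (3, -8)
2. H is the centroid of triangle YCL ⇒ H = (1/3, 1/3)
3. S is where the line through H parallel to QY meets line CL ⇒ S = (4/9, 0)
through Q parallel to SY: direction (-4/9, 1); meets CA at V = (9/7, -8/7)
V = C + t·(A−C) with t = 1/7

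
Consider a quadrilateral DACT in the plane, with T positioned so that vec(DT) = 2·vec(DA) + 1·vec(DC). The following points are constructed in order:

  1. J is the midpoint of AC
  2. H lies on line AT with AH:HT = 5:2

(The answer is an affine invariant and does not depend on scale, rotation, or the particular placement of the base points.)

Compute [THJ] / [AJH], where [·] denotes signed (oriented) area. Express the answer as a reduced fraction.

[THJ]:[AJH] = 2/5

Set D = (0, 0), A = (1, 0), C = (0, 1), T = (2, 1); any affine frame gives the same invariant.
1. J is the midpoint of AC ⇒ J = (1/2, 1/2)
2. H lies on line AT with AH:HT = 5:2 ⇒ H = (12/7, 5/7)
2·[THJ] = -2/7, 2·[AJH] = -5/7
[THJ]:[AJH] = -2/7:-5/7 = 2/5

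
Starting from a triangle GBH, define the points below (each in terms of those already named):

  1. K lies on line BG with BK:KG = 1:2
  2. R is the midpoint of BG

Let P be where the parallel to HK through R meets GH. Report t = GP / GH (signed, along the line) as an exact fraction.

t = 3/4

Work in coordinates with G = (0, 0), B = (1, 0), H = (0, 1).
1. K lies on line BG with BK:KG = 1:2 ⇒ K = (2/3, 0)
2. R is the midpoint of BG ⇒ R = (1/2, 0)
through R parallel to HK: direction (2/3, -1); meets GH at P = (0, 3/4)
P = G + t·(H−G) with t = 3/4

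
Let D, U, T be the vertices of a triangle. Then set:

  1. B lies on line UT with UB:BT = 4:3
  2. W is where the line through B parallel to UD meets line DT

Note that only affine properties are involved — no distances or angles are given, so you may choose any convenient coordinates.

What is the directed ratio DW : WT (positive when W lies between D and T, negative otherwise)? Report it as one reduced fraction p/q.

DW:WT = 4/3

Assign D = (0, 0), U = (1, 0), T = (0, 1) — the answer is frame-independent, so this choice is without loss of generality.
1. B lies on line UT with UB:BT = 4:3 ⇒ B = (3/7, 4/7)
2. W is where the line through B parallel to UD meets line DT ⇒ W = (0, 4/7)
W = D + t·(T−D) with t = 4/7, so DW:WT = t:(1−t) = 4/7:3/7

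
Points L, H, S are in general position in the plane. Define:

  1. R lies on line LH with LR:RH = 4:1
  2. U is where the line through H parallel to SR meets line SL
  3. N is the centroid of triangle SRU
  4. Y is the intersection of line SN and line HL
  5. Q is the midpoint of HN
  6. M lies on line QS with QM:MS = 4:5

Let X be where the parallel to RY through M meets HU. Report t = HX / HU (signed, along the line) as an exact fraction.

Assign L = (0, 0), H = (1, 0), S = (0, 1) — the answer is frame-independent, so this choice is without loss of generality.
1. R lies on line LH with LR:RH = 4:1 ⇒ R = (4/5, 0)
2. U is where the line through H parallel to SR meets line SL ⇒ U = (0, 5/4)
3. N is the centroid of triangle SRU ⇒ N = (4/15, 3/4)
4. Y is the intersection of line SN and line HL ⇒ Y = (16/15, 0)
5. Q is the midpoint of HN ⇒ Q = (19/30, 3/8)
6. M lies on line QS with QM:MS = 4:5 ⇒ M = (19/54, 47/72)
through M parallel to RY: direction (4/15, 0); meets HU at X = (43/90, 47/72)
X = H + t·(U−H) with t = 47/90

t = 47/90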